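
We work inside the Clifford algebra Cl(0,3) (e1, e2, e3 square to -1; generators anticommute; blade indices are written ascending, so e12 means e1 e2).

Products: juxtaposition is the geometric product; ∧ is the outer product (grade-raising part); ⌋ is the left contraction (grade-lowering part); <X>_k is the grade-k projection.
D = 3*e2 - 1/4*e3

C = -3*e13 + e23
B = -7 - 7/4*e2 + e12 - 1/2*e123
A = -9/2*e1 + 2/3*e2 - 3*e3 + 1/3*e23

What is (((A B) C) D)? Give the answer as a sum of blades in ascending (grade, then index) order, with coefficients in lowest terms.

step 1: 7/6 + 97/3*e1 - 1/6*e2 + 245/12*e3 + 51/8*e12 - 59/6*e23 - 3*e123
step 2: 59/6 - 233/4*e1 + 353/12*e2 + 583/6*e3 - 59/2*e12 - 79/8*e13 - 431/24*e23 + 191/6*e123
step 3: -1535/24 + 2753/32*e1 + 2401/96*e2 - 169/3*e3 - 4003/24*e12 + 1761/16*e13 - 14345/48*e23 + 37*e123
Answer: -1535/24 + 2753/32*e1 + 2401/96*e2 - 169/3*e3 - 4003/24*e12 + 1761/16*e13 - 14345/48*e23 + 37*e123


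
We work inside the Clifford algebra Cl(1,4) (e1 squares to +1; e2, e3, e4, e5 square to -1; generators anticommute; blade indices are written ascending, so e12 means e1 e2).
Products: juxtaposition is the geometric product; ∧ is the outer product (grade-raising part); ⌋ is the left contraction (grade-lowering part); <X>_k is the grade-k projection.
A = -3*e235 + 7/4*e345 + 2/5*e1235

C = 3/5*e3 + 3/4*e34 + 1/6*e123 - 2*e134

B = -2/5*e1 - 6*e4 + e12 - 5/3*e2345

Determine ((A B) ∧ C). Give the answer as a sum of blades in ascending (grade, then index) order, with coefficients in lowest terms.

step 1: 35/12*e2 - 5*e4 + 2/3*e14 - 101/10*e35 - 3*e135 + 4/25*e235 - 6/5*e1235 + 7/10*e1345 - 18*e2345 + 83/20*e12345
step 2: 7/4*e23 + 3*e34 - 2/5*e134 + 35/16*e234 + 20/3*e1234
Answer: 7/4*e23 + 3*e34 - 2/5*e134 + 35/16*e234 + 20/3*e1234


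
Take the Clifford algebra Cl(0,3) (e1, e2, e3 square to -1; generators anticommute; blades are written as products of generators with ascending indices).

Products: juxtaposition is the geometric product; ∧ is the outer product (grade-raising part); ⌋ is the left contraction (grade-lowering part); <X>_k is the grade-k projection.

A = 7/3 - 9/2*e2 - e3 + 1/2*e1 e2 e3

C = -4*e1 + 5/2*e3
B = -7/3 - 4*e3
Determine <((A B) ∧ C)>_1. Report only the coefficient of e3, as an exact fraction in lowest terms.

step 1: -85/9 + 21/2*e2 - 7*e3 + 2*e1 e2 + 18*e2 e3 - 7/6*e1 e2 e3
step 2: 340/9*e1 - 425/18*e3 + 42*e1 e2 - 28*e1 e3 + 105/4*e2 e3 - 67*e1 e2 e3
step 3: 340/9*e1 - 425/18*e3
Answer: -425/18


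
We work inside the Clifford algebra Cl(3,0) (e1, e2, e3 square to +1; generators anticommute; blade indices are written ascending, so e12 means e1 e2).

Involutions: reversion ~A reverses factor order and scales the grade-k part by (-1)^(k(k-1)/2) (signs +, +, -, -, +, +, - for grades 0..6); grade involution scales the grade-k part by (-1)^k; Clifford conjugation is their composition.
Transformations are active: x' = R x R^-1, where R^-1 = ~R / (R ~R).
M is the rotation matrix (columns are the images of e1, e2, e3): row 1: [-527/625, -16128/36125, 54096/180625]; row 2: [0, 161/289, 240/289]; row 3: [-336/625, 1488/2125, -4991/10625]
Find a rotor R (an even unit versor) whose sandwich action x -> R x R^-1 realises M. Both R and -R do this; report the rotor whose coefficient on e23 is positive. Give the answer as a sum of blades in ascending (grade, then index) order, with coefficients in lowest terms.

Method: write R = a + b12*e12 + b13*e13 + b23*e23 with a^2 + b12^2 + b13^2 + b23^2 = 1 (so R^-1 = ~R). Expanding the columns R e_j ~R gives tr M = 4a^2 - 1 and, from the antisymmetric part, M21 - M12 = -4a*b12, M13 - M31 = 4a*b13, M32 - M23 = -4a*b23.
Here tr M = -5461/7225, so a^2 = (1 + tr M)/4 = 441/7225 and a = ±21/85. Taking a = 21/85: M21 - M12 = 16128/36125, M13 - M31 = 6048/7225, M32 - M23 = -4704/36125, giving b12 = -192/425, b13 = 72/85, b23 = 56/425, i.e. R = 21/85 - 192/425*e12 + 72/85*e13 + 56/425*e23.
Its e23 coefficient is already positive.
Answer: 21/85 - 192/425*e12 + 72/85*e13 + 56/425*e23. Sheet selection: the two-to-one cover makes ±R indistinguishable at the matrix level (trace -5461/7225), so uniqueness comes from the required sign on e23.


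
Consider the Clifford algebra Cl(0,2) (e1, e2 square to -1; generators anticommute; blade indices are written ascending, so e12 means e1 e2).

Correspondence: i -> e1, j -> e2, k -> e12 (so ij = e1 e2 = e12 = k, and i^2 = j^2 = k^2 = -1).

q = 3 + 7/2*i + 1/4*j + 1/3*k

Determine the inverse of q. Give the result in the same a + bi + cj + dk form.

In blades: q = 3 + 7/2*e1 + 1/4*e2 + 1/3*e12.
With qbar = 3 - 7/2*e1 - 1/4*e2 - 1/3*e12 (scalar fixed, mapped units negated), q qbar = 3085/144 (the sum of squared coefficients), so q^-1 = qbar / (3085/144) = 432/3085 - 504/3085*e1 - 36/3085*e2 - 48/3085*e12; translating back:
Answer: 432/3085 - 504/3085*i - 36/3085*j - 48/3085*k


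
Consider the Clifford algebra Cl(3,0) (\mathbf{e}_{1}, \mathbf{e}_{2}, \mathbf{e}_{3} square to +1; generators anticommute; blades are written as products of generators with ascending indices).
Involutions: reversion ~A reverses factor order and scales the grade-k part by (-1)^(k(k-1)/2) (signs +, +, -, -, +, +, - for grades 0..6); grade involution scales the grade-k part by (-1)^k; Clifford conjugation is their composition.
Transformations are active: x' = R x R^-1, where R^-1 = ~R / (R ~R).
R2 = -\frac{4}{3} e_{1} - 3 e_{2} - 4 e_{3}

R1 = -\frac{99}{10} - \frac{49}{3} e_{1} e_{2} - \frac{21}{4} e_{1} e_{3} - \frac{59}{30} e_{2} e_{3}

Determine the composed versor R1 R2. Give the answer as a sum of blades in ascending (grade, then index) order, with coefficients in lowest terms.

Distribute over the terms of R2 (each basis-blade product reordered to ascending indices, repeated generators contracted through their squares):
R1 (-\frac{4}{3} e_{1}) = \frac{66}{5} e_{1} - \frac{196}{9} e_{2} - 7 e_{3} + \frac{118}{45} e_{1} e_{2} e_{3}
R1 (-3 e_{2}) = 49 e_{1} + \frac{297}{10} e_{2} - \frac{59}{10} e_{3} - \frac{63}{4} e_{1} e_{2} e_{3}
R1 (-4 e_{3}) = 21 e_{1} + \frac{118}{15} e_{2} + \frac{198}{5} e_{3} + \frac{196}{3} e_{1} e_{2} e_{3}
Summing the partial products and collecting blades:
Answer: \frac{416}{5} e_{1} + \frac{1421}{90} e_{2} + \frac{267}{10} e_{3} + \frac{9397}{180} e_{1} e_{2} e_{3}


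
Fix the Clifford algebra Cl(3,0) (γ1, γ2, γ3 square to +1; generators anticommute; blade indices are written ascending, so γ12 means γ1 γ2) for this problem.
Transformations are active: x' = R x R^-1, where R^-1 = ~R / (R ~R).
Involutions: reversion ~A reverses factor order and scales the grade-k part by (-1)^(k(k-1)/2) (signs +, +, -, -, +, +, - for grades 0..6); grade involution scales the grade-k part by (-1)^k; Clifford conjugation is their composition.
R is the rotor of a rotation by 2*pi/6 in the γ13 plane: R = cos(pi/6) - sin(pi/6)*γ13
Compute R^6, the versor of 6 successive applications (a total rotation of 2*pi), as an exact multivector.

Because a rotor carries half the rotation angle, composing 6 copies of this γ13-plane rotor multiplies the phase: 6*(pi/6) = pi, hence R^6 = cos(pi) - sin(pi)*γ13.
cos(pi) = -1 and sin(pi) = 0, so R^6 = -1. The total rotation 2*pi is 1 full turn, so every vector returns to itself, yet the rotor is -1, on the OTHER sheet of the double cover (an odd number of 2*pi turns).
Answer: -1


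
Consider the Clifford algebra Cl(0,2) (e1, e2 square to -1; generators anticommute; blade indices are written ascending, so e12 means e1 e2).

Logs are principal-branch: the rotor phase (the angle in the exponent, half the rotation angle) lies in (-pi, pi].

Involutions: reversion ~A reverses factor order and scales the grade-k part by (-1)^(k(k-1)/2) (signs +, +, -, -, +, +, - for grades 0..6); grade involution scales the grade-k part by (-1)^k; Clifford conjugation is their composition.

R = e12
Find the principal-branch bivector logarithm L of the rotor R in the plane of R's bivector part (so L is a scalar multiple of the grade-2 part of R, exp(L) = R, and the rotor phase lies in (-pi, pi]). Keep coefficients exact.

The scalar part of R is 0, which fixes the principal-branch rotor phase; the unit plane is then the bivector part divided by the sine of that phase, and L is that plane scaled by the phase.
Concretely: cos(phase) = 0 gives phase = ±pi/2, and since phase/sin(phase) is even the sign is immaterial: L = (phase/sin(phase)) * <R>_2 = (pi/2) * <R>_2.
Answer: pi/2*e12


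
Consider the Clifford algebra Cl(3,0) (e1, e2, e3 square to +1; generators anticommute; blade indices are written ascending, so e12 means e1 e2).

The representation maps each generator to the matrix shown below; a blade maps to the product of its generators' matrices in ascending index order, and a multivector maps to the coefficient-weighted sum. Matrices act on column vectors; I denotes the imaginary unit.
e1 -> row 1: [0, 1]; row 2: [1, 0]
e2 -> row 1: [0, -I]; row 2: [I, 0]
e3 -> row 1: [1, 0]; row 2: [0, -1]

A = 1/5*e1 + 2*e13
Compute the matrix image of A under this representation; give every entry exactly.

Bivector images (products of the table entries): rho(e13) = rho(e1)rho(e3) = row 1: [0, -1]; row 2: [1, 0].
M = (1/5)*rho(e1) + (2)*rho(e13), summed entrywise:
Answer: row 1: [0, -9/5]; row 2: [11/5, 0]


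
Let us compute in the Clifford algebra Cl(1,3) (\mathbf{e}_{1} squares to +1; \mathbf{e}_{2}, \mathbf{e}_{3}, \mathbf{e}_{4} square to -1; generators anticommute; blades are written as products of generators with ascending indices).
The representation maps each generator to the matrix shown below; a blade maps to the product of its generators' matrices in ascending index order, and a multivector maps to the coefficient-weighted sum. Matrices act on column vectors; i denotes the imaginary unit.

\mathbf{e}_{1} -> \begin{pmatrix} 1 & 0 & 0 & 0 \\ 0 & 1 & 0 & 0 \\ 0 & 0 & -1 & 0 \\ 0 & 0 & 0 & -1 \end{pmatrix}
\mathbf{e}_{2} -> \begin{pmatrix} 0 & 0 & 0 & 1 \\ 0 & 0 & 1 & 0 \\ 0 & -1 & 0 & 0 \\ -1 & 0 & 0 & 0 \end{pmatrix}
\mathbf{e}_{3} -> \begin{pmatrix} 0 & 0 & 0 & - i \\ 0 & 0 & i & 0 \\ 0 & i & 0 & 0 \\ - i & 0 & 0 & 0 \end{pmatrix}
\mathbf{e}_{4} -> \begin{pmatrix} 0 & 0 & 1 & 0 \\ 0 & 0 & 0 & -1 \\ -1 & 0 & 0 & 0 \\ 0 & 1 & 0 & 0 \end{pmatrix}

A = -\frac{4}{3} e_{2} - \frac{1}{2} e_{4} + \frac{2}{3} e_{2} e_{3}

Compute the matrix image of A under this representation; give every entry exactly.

Bivector images (products of the table entries): rho(e_{2} e_{3}) = rho(\mathbf{e}_{2})rho(\mathbf{e}_{3}) = \begin{pmatrix} - i & 0 & 0 & 0 \\ 0 & i & 0 & 0 \\ 0 & 0 & - i & 0 \\ 0 & 0 & 0 & i \end{pmatrix}.
M = (-\frac{4}{3})*rho(e_{2}) + (-\frac{1}{2})*rho(e_{4}) + (\frac{2}{3})*rho(e_{2} e_{3}), summed entrywise:
Answer: \begin{pmatrix} - \frac{2 i}{3} & 0 & - \frac{1}{2} & - \frac{4}{3} \\ 0 & \frac{2 i}{3} & - \frac{4}{3} & \frac{1}{2} \\ \frac{1}{2} & \frac{4}{3} & - \frac{2 i}{3} & 0 \\ \frac{4}{3} & - \frac{1}{2} & 0 & \frac{2 i}{3} \end{pmatrix}


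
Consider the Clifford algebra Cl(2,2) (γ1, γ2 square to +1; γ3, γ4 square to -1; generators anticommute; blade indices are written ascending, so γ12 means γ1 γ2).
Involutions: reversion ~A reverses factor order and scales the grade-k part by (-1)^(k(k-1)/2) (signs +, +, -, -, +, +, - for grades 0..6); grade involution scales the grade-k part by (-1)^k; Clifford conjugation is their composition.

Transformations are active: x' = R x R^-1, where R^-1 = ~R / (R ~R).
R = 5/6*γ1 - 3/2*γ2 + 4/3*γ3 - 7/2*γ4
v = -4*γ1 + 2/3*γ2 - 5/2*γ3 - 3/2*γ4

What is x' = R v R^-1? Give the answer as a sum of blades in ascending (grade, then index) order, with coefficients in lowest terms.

~R = 5/6*γ1 - 3/2*γ2 + 4/3*γ3 - 7/2*γ4, and R ~R = -133/12, so R^-1 = ~R / (-133/12).
R v = -25/4 - 49/9*γ12 + 13/4*γ13 - 61/4*γ14 + 103/36*γ23 + 55/12*γ24 - 43/4*γ34
Answer: 657/133*γ1 - 941/399*γ2 + 1065/266*γ3 - 93/38*γ4


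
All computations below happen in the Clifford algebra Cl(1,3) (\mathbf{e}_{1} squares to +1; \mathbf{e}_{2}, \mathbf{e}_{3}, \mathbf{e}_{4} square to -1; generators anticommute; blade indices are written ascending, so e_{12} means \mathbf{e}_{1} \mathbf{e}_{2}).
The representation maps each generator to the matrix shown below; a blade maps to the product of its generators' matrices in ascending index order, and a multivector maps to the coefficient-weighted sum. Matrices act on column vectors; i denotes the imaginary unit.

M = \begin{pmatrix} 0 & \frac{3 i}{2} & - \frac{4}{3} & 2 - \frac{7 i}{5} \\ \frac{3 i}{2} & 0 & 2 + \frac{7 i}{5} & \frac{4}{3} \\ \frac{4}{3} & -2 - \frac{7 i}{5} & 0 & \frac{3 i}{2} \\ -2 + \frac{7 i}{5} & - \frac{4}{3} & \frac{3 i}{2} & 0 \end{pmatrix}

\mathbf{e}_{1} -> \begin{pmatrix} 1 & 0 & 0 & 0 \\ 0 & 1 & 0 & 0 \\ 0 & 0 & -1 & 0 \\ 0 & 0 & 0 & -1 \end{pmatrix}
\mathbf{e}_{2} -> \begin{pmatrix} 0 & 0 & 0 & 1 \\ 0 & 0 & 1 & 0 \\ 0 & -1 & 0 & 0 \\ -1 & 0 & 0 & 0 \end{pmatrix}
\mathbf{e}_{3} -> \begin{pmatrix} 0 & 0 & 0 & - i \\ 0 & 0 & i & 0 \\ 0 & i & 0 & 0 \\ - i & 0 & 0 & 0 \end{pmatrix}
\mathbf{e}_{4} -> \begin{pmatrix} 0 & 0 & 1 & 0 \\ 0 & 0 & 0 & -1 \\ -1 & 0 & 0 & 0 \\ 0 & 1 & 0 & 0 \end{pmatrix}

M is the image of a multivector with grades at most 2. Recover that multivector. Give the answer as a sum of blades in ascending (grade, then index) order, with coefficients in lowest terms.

Method: the blade images are trace-orthogonal — tr(rho(e_A) rho(e_B)^-1) = 4 if A = B and 0 otherwise — and rho(e_A)^-1 = (e_A)^2 * rho(e_A) with (e_A)^2 = +1 or -1, so the coefficient of e_A in the preimage is (e_A)^2 * tr(M rho(e_A))/4.
Nonzero projections over blades of grade <= 2: e_{2}: (e_{2})^2 = -1, tr(M rho(e_{2})) = -8, coefficient 2; e_{4}: (e_{4})^2 = -1, tr(M rho(e_{4})) = \frac{16}{3}, coefficient -\frac{4}{3}; e_{13}: (e_{13})^2 = +1, tr(M rho(e_{13})) = \frac{28}{5}, coefficient \frac{7}{5}; e_{34}: (e_{34})^2 = -1, tr(M rho(e_{34})) = 6, coefficient -\frac{3}{2}. Every other blade of grade <= 2 projects to 0.
Answer: 2 e_{2} - \frac{4}{3} e_{4} + \frac{7}{5} e_{13} - \frac{3}{2} e_{34}


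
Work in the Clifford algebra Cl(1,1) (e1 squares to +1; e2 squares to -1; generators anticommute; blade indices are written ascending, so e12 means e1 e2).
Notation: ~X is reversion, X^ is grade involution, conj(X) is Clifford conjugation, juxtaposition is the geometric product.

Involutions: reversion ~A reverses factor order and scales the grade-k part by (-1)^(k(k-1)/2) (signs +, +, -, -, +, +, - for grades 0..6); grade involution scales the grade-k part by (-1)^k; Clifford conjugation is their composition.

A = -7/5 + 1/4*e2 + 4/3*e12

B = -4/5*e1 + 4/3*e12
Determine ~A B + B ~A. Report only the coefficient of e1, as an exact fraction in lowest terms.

first term: -16/9 + 109/75*e1 - 16/15*e2 - 5/3*e12
second term: -16/9 + 59/75*e1 + 16/15*e2 - 31/15*e12
Answer: 56/25


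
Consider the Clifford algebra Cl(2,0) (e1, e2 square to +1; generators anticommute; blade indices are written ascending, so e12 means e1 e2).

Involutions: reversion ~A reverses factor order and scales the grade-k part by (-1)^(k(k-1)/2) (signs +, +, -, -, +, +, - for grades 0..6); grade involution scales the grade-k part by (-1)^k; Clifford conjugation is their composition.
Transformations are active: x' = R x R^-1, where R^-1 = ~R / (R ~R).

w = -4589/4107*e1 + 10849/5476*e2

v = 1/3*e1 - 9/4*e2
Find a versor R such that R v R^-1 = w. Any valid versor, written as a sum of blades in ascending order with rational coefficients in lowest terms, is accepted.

R = v + w = -3220/4107*e1 - 368/1369*e2 works: the equal norms (745/144) guarantee its sandwich swaps v into w.
Answer: -3220/4107*e1 - 368/1369*e2


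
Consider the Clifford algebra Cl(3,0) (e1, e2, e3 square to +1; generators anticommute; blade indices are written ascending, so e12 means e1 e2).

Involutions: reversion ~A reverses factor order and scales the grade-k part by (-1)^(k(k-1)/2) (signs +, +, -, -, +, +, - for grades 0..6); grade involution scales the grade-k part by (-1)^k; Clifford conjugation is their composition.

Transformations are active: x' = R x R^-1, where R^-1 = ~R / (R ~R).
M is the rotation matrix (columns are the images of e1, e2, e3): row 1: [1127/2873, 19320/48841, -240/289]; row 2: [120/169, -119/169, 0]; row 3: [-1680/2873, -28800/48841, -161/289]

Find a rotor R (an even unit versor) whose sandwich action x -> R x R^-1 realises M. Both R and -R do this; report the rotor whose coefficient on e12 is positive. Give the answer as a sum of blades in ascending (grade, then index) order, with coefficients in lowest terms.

Method: write R = a + b12*e12 + b13*e13 + b23*e23 with a^2 + b12^2 + b13^2 + b23^2 = 1 (so R^-1 = ~R). Expanding the columns R e_j ~R gives tr M = 4a^2 - 1 and, from the antisymmetric part, M21 - M12 = -4a*b12, M13 - M31 = 4a*b13, M32 - M23 = -4a*b23.
Here tr M = -42441/48841, so a^2 = (1 + tr M)/4 = 1600/48841 and a = ±40/221. Taking a = 40/221: M21 - M12 = 15360/48841, M13 - M31 = -12000/48841, M32 - M23 = -28800/48841, giving b12 = -96/221, b13 = -75/221, b23 = 180/221, i.e. R = 40/221 - 96/221*e12 - 75/221*e13 + 180/221*e23.
Its e12 coefficient is negative, so report the other preimage -R.
Answer: -40/221 + 96/221*e12 + 75/221*e13 - 180/221*e23. Why the constraint matters: R and -R act identically through the sandwich — M has trace -42441/48841 either way — so only the sign condition on e12 picks one of the two preimages.


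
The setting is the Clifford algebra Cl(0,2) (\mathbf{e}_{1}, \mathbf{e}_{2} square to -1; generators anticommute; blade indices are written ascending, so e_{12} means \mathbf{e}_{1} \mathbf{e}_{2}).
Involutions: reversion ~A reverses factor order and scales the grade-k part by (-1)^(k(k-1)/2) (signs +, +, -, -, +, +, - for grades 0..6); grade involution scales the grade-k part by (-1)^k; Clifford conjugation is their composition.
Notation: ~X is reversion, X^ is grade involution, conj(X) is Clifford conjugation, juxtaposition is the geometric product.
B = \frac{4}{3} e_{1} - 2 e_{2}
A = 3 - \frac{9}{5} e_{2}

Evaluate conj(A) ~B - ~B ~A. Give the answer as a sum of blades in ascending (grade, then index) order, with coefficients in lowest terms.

first term: \frac{18}{5} + 4 e_{1} - 6 e_{2} - \frac{12}{5} e_{12}
second term: -\frac{18}{5} + 4 e_{1} - 6 e_{2} - \frac{12}{5} e_{12}
Answer: \frac{36}{5}


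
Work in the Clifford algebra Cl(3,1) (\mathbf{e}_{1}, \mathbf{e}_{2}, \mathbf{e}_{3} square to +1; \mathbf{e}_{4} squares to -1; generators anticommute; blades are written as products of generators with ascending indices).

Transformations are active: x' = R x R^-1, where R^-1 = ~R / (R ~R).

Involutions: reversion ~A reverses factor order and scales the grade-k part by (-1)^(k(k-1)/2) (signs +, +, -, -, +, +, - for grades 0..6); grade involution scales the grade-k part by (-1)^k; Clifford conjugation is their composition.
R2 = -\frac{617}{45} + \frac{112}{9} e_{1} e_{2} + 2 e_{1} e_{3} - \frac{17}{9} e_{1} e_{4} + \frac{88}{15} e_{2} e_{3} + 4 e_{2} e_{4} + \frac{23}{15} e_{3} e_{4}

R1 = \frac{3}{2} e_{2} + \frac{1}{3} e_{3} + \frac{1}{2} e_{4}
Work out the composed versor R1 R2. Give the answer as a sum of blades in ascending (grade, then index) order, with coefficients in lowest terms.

Distribute over the terms of R1 (each basis-blade product reordered to ascending indices, repeated generators contracted through their squares):
(\frac{3}{2} e_{2}) R2 = -\frac{56}{3} e_{1} - \frac{617}{30} e_{2} + \frac{44}{5} e_{3} + 6 e_{4} - 3 e_{1} e_{2} e_{3} + \frac{17}{6} e_{1} e_{2} e_{4} + \frac{23}{10} e_{2} e_{3} e_{4}
(\frac{1}{3} e_{3}) R2 = -\frac{2}{3} e_{1} - \frac{88}{45} e_{2} - \frac{617}{135} e_{3} + \frac{23}{45} e_{4} + \frac{112}{27} e_{1} e_{2} e_{3} + \frac{17}{27} e_{1} e_{3} e_{4} - \frac{4}{3} e_{2} e_{3} e_{4}
(\frac{1}{2} e_{4}) R2 = -\frac{17}{18} e_{1} + 2 e_{2} + \frac{23}{30} e_{3} - \frac{617}{90} e_{4} + \frac{56}{9} e_{1} e_{2} e_{4} + e_{1} e_{3} e_{4} + \frac{44}{15} e_{2} e_{3} e_{4}
Summing the partial products and collecting blades:
Answer: -\frac{365}{18} e_{1} - \frac{1847}{90} e_{2} + \frac{1349}{270} e_{3} - \frac{31}{90} e_{4} + \frac{31}{27} e_{1} e_{2} e_{3} + \frac{163}{18} e_{1} e_{2} e_{4} + \frac{44}{27} e_{1} e_{3} e_{4} + \frac{39}{10} e_{2} e_{3} e_{4}


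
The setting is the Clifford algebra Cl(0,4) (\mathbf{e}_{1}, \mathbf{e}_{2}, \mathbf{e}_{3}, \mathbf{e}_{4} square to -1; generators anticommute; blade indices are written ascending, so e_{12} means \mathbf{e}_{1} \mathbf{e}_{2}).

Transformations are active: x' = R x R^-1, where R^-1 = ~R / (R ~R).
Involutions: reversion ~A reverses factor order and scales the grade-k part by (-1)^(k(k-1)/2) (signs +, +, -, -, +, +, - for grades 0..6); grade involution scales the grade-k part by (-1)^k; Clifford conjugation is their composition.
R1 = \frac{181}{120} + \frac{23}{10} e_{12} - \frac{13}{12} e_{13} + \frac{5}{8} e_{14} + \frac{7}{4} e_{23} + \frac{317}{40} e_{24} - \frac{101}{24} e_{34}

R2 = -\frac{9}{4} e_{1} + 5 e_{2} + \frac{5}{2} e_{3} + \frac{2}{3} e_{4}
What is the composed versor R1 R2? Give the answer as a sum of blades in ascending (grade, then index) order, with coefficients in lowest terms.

Distribute over the terms of R2 (each basis-blade product reordered to ascending indices, repeated generators contracted through their squares):
R1 (-\frac{9}{4} e_{1}) = -\frac{543}{160} e_{1} - \frac{207}{40} e_{2} + \frac{39}{16} e_{3} - \frac{45}{32} e_{4} - \frac{63}{16} e_{123} - \frac{2853}{160} e_{124} + \frac{303}{32} e_{134}
R1 (5 e_{2}) = -\frac{23}{2} e_{1} + \frac{181}{24} e_{2} + \frac{35}{4} e_{3} + \frac{317}{8} e_{4} + \frac{65}{12} e_{123} - \frac{25}{8} e_{124} - \frac{505}{24} e_{234}
R1 (\frac{5}{2} e_{3}) = \frac{65}{24} e_{1} - \frac{35}{8} e_{2} + \frac{181}{48} e_{3} - \frac{505}{48} e_{4} + \frac{23}{4} e_{123} - \frac{25}{16} e_{134} - \frac{317}{16} e_{234}
R1 (\frac{2}{3} e_{4}) = -\frac{5}{12} e_{1} - \frac{317}{60} e_{2} + \frac{101}{36} e_{3} + \frac{181}{180} e_{4} + \frac{23}{15} e_{124} - \frac{13}{18} e_{134} + \frac{7}{6} e_{234}
Summing the partial products and collecting blades:
Answer: -\frac{6049}{480} e_{1} - \frac{175}{24} e_{2} + \frac{1279}{72} e_{3} + \frac{41333}{1440} e_{4} + \frac{347}{48} e_{123} - \frac{9323}{480} e_{124} + \frac{2069}{288} e_{134} - \frac{635}{16} e_{234}


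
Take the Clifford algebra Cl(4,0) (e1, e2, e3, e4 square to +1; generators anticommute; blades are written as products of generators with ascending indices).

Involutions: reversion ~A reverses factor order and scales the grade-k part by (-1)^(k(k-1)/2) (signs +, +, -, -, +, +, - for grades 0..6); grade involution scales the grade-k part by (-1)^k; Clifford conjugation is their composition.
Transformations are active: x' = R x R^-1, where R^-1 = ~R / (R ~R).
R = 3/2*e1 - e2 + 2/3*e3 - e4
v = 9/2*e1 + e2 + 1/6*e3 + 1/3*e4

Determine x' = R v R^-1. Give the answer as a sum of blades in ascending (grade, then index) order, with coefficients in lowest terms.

~R = 3/2*e1 - e2 + 2/3*e3 - e4, and R ~R = 169/36, so R^-1 = ~R / (169/36).
R v = 199/36 + 6*e1 e2 - 11/4*e1 e3 + 5*e1 e4 - 5/6*e2 e3 + 2/3*e2 e4 + 7/18*e3 e4
Answer: -327/338*e1 - 567/169*e2 + 1423/1014*e3 - 1363/507*e4


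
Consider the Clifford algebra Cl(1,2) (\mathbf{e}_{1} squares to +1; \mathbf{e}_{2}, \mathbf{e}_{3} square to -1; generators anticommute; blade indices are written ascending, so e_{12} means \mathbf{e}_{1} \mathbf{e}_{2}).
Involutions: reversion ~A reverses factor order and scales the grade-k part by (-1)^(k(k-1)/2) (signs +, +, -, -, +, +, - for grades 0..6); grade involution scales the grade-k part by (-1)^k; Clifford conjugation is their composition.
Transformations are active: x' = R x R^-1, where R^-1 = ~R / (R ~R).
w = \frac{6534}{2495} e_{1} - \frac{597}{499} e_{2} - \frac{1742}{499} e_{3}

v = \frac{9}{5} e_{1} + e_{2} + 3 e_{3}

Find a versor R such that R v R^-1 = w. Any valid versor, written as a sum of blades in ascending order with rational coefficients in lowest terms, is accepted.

Equal squares first: v^2 = w^2 = -\frac{169}{25}. Then v + w = \frac{2205}{499} e_{1} - \frac{98}{499} e_{2} - \frac{245}{499} e_{3} is a versor taking v to w, provided it is invertible.
Answer: \frac{2205}{499} e_{1} - \frac{98}{499} e_{2} - \frac{245}{499} e_{3}


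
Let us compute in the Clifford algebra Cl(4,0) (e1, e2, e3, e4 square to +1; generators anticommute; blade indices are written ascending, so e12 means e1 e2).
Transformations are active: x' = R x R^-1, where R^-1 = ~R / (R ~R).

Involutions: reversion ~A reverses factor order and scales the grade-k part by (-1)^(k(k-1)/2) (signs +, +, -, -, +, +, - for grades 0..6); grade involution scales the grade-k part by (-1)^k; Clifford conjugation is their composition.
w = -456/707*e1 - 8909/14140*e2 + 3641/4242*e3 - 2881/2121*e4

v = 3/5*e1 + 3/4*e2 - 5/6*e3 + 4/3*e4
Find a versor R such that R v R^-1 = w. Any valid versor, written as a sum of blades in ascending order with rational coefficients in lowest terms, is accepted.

A norm check does it: q(v) = q(w) = 12221/3600, hence R = v + w = -159/3535*e1 + 424/3535*e2 + 53/2121*e3 - 53/2121*e4 realises the map — parallel part kept, (v - w)/2 negated, v carried to w.
Answer: -159/3535*e1 + 424/3535*e2 + 53/2121*e3 - 53/2121*e4


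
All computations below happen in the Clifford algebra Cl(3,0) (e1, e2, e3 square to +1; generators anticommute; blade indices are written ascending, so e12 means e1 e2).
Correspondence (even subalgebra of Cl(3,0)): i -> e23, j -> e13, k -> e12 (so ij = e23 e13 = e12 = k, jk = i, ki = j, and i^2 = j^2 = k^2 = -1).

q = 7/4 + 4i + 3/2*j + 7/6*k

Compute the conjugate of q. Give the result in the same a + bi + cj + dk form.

In blades: q = 7/4 + 7/6*e12 + 3/2*e13 + 4*e23.
Quaternion conjugation is reversion on the even subalgebra: the scalar is fixed and every grade-2 blade flips sign, giving 7/4 - 7/6*e12 - 3/2*e13 - 4*e23; translating back:
Answer: 7/4 - 4i - 3/2*j - 7/6*k


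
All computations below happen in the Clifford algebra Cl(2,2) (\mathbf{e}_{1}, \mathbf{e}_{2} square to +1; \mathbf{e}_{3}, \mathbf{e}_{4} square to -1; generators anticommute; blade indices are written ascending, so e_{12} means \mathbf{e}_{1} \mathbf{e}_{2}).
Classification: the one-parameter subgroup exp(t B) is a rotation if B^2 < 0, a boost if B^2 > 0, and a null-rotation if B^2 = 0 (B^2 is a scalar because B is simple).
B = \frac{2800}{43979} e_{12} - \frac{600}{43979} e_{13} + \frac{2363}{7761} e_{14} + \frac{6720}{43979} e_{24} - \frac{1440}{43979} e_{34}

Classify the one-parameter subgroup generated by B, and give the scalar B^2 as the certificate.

B^2 term by term: the squares give (\frac{2800}{43979})^2*(e_{12})^2 + (-\frac{600}{43979})^2*(e_{13})^2 + (\frac{2363}{7761})^2*(e_{14})^2 + (\frac{6720}{43979})^2*(e_{24})^2 + (-\frac{1440}{43979})^2*(e_{34})^2 = \frac{7840000}{1934152441}*(-1) + \frac{360000}{1934152441}*(+1) + \frac{5583769}{60233121}*(+1) + \frac{45158400}{1934152441}*(+1) + \frac{2073600}{1934152441}*(-1) = \frac{1}{9} (each basis 2-blade squares to minus the product of its generators' squares); cross terms between blades sharing an index anticommute and cancel; the commuting (index-disjoint) pairs give grade-4 terms 2*c*c'*(blade product), which cancel blade by blade — e_{1234}: -\frac{8064000}{1934152441} + \frac{8064000}{1934152441} = 0 — confirming B is simple. So B^2 = \frac{1}{9}.
Answer: boost, certificate B^2 = \frac{1}{9}. Check the certificate: B^2 = \frac{1}{9}, and that sign is decisive whatever form B takes.


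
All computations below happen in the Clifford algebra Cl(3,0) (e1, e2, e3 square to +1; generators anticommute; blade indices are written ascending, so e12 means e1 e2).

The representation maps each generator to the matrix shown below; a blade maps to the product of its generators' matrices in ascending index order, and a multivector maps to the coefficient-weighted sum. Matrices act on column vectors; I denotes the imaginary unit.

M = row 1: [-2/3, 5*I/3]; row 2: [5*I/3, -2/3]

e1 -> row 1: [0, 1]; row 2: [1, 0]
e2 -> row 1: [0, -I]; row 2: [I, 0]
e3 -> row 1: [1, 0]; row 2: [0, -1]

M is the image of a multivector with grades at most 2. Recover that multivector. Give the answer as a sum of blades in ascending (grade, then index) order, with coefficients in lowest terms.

Method: 1, rho(e1), rho(e2), rho(e3) form a trace-orthogonal basis of the 2x2 complex matrices (tr(X Y) = 2 if X = Y, else 0), so M = m0*1 + m1*rho(e1) + m2*rho(e2) + m3*rho(e3) with m0 = tr(M)/2 = -2/3, m1 = tr(M rho(e1))/2 = 5*I/3, m2 = tr(M rho(e2))/2 = 0, m3 = tr(M rho(e3))/2 = 0.
Multiplying table entries, the bivector images are rho(e12) = I*rho(e3), rho(e13) = -I*rho(e2), rho(e23) = I*rho(e1); with real blade coefficients the real parts of m0..m3 are the coefficients of 1, e1, e2, e3 and the imaginary parts give the bivectors (e23: Im m1, e13: -Im m2, e12: Im m3).
Answer: -2/3 + 5/3*e23


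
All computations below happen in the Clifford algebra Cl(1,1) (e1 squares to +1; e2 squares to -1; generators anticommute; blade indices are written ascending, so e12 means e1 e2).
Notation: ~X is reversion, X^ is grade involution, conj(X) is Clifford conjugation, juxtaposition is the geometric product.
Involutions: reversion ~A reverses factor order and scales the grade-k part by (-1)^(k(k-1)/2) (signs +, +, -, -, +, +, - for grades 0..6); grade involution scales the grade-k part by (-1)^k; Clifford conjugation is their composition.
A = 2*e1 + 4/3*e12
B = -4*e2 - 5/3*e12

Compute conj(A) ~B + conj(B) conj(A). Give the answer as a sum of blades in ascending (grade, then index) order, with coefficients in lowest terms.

first term: -20/9 - 16/3*e1 - 10/3*e2 + 8*e12
second term: -20/9 - 16/3*e1 + 10/3*e2 + 8*e12
Answer: -40/9 - 32/3*e1 + 16*e12


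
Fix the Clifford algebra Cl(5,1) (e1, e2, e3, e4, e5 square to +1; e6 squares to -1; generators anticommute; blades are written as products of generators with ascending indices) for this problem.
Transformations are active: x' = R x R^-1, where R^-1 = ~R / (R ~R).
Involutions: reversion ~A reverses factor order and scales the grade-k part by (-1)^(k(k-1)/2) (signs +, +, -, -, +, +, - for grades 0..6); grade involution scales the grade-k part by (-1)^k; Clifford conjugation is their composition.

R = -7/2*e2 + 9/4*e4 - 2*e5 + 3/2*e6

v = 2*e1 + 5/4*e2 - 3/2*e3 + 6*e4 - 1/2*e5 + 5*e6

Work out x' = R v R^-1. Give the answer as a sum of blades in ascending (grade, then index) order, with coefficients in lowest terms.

~R = -7/2*e2 + 9/4*e4 - 2*e5 + 3/2*e6, and R ~R = 305/16, so R^-1 = ~R / (305/16).
R v = 21/8 + 7*e1 e2 - 9/2*e1 e4 + 4*e1 e5 - 3*e1 e6 + 21/4*e2 e3 - 381/16*e2 e4 + 17/4*e2 e5 - 155/8*e2 e6 + 27/8*e3 e4 - 3*e3 e5 + 9/4*e3 e6 + 87/8*e4 e5 + 9/4*e4 e6 - 37/4*e5 e6
Answer: -2*e1 - 2701/1220*e2 + 3/2*e3 - 1641/305*e4 - 31/610*e5 - 1399/305*e6


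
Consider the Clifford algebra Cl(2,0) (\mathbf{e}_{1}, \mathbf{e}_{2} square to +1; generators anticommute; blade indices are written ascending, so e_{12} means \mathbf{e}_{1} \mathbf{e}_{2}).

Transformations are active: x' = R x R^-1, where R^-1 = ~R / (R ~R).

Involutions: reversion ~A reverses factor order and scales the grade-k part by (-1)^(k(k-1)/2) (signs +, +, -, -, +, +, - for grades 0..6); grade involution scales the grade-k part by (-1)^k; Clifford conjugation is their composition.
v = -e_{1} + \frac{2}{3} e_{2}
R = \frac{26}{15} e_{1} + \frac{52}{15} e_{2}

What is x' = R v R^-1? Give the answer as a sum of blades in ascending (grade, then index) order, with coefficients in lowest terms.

~R = \frac{26}{15} e_{1} + \frac{52}{15} e_{2}, and R ~R = \frac{676}{45}, so R^-1 = ~R / (\frac{676}{45}).
R v = \frac{26}{45} + \frac{208}{45} e_{12}
Answer: \frac{17}{15} e_{1} - \frac{2}{5} e_{2}


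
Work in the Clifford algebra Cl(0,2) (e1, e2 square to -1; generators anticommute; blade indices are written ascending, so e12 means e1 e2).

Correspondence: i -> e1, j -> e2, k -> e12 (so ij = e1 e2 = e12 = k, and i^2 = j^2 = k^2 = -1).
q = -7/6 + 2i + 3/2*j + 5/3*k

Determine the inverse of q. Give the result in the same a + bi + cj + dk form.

In blades: q = -7/6 + 2*e1 + 3/2*e2 + 5/3*e12.
With qbar = -7/6 - 2*e1 - 3/2*e2 - 5/3*e12 (scalar fixed, mapped units negated), q qbar = 187/18 (the sum of squared coefficients), so q^-1 = qbar / (187/18) = -21/187 - 36/187*e1 - 27/187*e2 - 30/187*e12; translating back:
Answer: -21/187 - 36/187*i - 27/187*j - 30/187*k


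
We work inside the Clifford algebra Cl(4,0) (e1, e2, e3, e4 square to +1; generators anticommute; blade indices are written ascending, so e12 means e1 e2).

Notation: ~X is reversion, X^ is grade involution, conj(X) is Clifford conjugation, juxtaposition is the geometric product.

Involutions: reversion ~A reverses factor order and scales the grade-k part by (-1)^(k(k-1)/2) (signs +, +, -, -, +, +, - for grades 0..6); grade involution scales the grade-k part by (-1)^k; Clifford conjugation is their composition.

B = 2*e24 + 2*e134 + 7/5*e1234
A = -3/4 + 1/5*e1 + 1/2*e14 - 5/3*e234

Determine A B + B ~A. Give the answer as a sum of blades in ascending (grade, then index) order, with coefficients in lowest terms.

first term: -7/3*e1 - 7/3*e3 - 13/3*e12 - 7/10*e23 - 3/2*e24 + 2/5*e34 + 2/5*e124 - 3/2*e134 + 7/25*e234 - 21/20*e1234
second term: -7/3*e1 + 7/3*e3 - 13/3*e12 + 7/10*e23 - 3/2*e24 + 2/5*e34 + 2/5*e124 - 3/2*e134 - 7/25*e234 - 21/20*e1234
Answer: -14/3*e1 - 26/3*e12 - 3*e24 + 4/5*e34 + 4/5*e124 - 3*e134 - 21/10*e1234


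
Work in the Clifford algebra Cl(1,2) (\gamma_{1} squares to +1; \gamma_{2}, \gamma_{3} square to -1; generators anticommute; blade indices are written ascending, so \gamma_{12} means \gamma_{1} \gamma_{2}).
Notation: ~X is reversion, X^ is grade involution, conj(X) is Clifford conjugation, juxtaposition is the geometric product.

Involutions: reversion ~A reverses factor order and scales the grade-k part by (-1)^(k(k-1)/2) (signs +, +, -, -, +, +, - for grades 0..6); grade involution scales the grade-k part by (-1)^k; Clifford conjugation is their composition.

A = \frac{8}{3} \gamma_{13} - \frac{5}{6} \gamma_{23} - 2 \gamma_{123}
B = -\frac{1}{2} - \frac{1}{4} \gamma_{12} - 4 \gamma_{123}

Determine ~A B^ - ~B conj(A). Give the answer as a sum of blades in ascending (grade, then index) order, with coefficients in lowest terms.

first term: -8 - \frac{10}{3} \gamma_{1} + \frac{32}{3} \gamma_{2} - \frac{1}{2} \gamma_{3} + \frac{9}{8} \gamma_{13} + \frac{1}{4} \gamma_{23} - \gamma_{123}
second term: 8 - \frac{10}{3} \gamma_{1} + \frac{32}{3} \gamma_{2} - \frac{1}{2} \gamma_{3} + \frac{9}{8} \gamma_{13} + \frac{1}{4} \gamma_{23} + \gamma_{123}
Answer: -16 - 2 \gamma_{123}


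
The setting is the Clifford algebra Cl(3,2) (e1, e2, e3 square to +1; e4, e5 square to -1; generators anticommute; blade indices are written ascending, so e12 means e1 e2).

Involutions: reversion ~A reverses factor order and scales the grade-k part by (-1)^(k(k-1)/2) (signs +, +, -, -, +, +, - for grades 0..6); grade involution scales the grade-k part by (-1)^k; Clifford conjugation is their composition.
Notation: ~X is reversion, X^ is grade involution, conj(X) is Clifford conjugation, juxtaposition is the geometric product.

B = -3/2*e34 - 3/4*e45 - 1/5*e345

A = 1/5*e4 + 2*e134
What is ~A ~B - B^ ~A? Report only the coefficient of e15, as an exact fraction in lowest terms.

first term: -3*e1 + 3/10*e3 - 3/20*e5 - 2/5*e15 + 1/25*e35 + 3/2*e135
second term: 3*e1 + 3/10*e3 - 3/20*e5 + 2/5*e15 + 1/25*e35 + 3/2*e135
Answer: -4/5


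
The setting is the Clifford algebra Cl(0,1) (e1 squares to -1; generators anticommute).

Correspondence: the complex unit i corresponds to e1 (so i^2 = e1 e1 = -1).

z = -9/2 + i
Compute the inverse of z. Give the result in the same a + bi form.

In blades: z = -9/2 + e1.
With qbar = -9/2 - e1 (scalar fixed, mapped units negated), z qbar = 85/4 (the sum of squared coefficients), so z^-1 = qbar / (85/4) = -18/85 - 4/85*e1; translating back:
Answer: -18/85 - 4/85*i


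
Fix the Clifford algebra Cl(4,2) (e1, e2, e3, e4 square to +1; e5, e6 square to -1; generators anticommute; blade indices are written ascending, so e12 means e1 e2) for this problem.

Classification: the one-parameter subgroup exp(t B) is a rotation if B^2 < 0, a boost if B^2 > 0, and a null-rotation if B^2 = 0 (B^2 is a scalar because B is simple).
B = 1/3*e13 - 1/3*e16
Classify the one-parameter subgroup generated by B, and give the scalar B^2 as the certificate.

B^2 term by term: the squares give (1/3)^2*(e13)^2 + (-1/3)^2*(e16)^2 = 1/9*(-1) + 1/9*(+1) = 0 (each basis 2-blade squares to minus the product of its generators' squares); cross terms between blades sharing an index anticommute and cancel. So B^2 = 0.
Answer: null-rotation, certificate B^2 = 0. Key observation: B^2 = 0 is a conjugation invariant, so its sign decides the class regardless of the surface form of B.


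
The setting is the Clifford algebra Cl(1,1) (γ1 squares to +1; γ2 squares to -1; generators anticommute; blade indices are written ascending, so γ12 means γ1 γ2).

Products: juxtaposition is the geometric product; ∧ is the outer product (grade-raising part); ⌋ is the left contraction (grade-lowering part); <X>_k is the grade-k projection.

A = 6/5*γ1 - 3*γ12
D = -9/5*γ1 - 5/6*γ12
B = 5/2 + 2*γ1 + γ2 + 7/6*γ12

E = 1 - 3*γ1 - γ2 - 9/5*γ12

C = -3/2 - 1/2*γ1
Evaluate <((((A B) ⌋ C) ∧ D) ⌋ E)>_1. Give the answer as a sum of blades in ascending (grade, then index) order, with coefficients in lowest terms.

step 1: -11/10 + 6*γ1 + 37/5*γ2 - 63/10*γ12
step 2: -27/20 + 11/20*γ1
step 3: 243/100*γ1 + 9/8*γ12
step 4: -1863/200 - 2187/500*γ2
step 5: -2187/500*γ2
Answer: -2187/500*γ2


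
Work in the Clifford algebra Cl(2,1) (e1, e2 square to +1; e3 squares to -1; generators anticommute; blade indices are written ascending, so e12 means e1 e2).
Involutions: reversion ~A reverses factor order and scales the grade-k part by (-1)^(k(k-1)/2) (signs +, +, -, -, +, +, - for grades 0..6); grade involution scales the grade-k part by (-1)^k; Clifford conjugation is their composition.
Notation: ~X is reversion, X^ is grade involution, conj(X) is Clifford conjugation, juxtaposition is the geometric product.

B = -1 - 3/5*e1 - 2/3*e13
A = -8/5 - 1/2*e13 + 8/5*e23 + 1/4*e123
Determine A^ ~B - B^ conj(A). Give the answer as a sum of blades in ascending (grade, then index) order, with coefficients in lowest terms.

first term: 19/15 + 24/25*e1 + 1/6*e2 - 3/10*e3 - 16/15*e12 - 17/30*e13 - 29/20*e23 - 71/100*e123
second term: 19/15 - 24/25*e1 + 1/6*e2 + 3/10*e3 + 16/15*e12 + 17/30*e13 + 7/4*e23 - 121/100*e123
Answer: 48/25*e1 - 3/5*e3 - 32/15*e12 - 17/15*e13 - 16/5*e23 + 1/2*e123


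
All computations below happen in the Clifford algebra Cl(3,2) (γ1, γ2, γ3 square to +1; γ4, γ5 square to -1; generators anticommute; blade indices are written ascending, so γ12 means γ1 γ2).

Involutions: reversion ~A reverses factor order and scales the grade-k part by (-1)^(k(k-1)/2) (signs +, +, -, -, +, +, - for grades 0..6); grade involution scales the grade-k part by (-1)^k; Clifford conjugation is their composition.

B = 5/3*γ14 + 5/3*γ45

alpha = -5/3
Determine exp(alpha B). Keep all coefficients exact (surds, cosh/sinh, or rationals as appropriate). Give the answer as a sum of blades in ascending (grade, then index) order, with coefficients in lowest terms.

B^2 term by term: the squares give (5/3)^2*(γ14)^2 + (5/3)^2*(γ45)^2 = 25/9*(+1) + 25/9*(-1) = 0 (each basis 2-blade squares to minus the product of its generators' squares); cross terms between blades sharing an index anticommute and cancel. So B^2 = 0.
B^2 = 0, so the series truncates immediately: exp(alpha B) = 1 + alpha B (parabolic case).
Answer: 1 - 25/9*γ14 - 25/9*γ45


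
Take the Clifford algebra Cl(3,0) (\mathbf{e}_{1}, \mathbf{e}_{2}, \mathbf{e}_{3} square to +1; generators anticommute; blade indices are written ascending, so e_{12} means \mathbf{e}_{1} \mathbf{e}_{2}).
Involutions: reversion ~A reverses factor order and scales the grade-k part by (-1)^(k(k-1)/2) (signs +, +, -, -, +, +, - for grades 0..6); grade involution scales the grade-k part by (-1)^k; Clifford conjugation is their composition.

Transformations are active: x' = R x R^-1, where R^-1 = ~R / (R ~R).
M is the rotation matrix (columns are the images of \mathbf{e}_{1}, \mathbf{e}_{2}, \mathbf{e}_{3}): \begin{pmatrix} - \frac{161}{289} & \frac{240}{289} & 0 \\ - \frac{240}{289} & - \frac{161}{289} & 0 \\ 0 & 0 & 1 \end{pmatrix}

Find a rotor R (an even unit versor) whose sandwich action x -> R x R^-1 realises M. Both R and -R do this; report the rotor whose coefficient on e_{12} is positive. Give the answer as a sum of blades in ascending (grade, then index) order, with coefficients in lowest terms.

Method: write R = a + b12*e_{12} + b13*e_{13} + b23*e_{23} with a^2 + b12^2 + b13^2 + b23^2 = 1 (so R^-1 = ~R). Expanding the columns R e_j ~R gives tr M = 4a^2 - 1 and, from the antisymmetric part, M21 - M12 = -4a*b12, M13 - M31 = 4a*b13, M32 - M23 = -4a*b23.
Here tr M = -\frac{33}{289}, so a^2 = (1 + tr M)/4 = \frac{64}{289} and a = ±\frac{8}{17}. Taking a = \frac{8}{17}: M21 - M12 = -\frac{480}{289}, M13 - M31 = 0, M32 - M23 = 0, giving b12 = \frac{15}{17}, b13 = 0, b23 = 0, i.e. R = \frac{8}{17} + \frac{15}{17} e_{12}.
Its e_{12} coefficient is already positive.
Answer: \frac{8}{17} + \frac{15}{17} e_{12}. Why the constraint matters: R and -R act identically through the sandwich — M has trace -\frac{33}{289} either way — so only the sign condition on e_{12} picks one of the two preimages.
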